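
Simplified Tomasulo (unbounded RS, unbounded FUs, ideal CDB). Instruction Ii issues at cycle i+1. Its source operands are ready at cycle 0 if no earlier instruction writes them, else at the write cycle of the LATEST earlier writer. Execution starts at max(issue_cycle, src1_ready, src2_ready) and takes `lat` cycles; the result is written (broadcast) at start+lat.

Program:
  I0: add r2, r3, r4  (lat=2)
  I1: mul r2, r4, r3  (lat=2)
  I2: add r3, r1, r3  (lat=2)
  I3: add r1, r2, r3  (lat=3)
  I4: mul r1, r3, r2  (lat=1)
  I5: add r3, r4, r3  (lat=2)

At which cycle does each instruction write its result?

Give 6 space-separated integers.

I0 add r2: issue@1 deps=(None,None) exec_start@1 write@3
I1 mul r2: issue@2 deps=(None,None) exec_start@2 write@4
I2 add r3: issue@3 deps=(None,None) exec_start@3 write@5
I3 add r1: issue@4 deps=(1,2) exec_start@5 write@8
I4 mul r1: issue@5 deps=(2,1) exec_start@5 write@6
I5 add r3: issue@6 deps=(None,2) exec_start@6 write@8

Answer: 3 4 5 8 6 8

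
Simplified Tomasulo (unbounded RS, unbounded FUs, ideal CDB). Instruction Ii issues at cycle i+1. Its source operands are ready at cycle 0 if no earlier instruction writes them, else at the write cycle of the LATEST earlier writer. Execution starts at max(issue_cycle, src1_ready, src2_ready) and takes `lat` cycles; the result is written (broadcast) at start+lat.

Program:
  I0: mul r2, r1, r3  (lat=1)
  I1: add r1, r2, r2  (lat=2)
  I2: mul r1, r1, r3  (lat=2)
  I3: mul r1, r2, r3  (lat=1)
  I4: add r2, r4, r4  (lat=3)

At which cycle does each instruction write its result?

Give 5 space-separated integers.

I0 mul r2: issue@1 deps=(None,None) exec_start@1 write@2
I1 add r1: issue@2 deps=(0,0) exec_start@2 write@4
I2 mul r1: issue@3 deps=(1,None) exec_start@4 write@6
I3 mul r1: issue@4 deps=(0,None) exec_start@4 write@5
I4 add r2: issue@5 deps=(None,None) exec_start@5 write@8

Answer: 2 4 6 5 8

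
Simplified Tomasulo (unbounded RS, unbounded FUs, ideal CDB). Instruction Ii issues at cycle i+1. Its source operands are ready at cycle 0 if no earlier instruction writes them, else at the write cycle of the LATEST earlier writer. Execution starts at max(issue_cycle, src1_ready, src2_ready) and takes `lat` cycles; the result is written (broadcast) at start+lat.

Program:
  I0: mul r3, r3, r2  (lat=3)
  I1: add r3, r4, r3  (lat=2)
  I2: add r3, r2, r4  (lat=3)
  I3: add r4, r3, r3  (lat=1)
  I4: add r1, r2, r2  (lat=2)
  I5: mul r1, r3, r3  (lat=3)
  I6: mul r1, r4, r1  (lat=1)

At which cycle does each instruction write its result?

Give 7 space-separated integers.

I0 mul r3: issue@1 deps=(None,None) exec_start@1 write@4
I1 add r3: issue@2 deps=(None,0) exec_start@4 write@6
I2 add r3: issue@3 deps=(None,None) exec_start@3 write@6
I3 add r4: issue@4 deps=(2,2) exec_start@6 write@7
I4 add r1: issue@5 deps=(None,None) exec_start@5 write@7
I5 mul r1: issue@6 deps=(2,2) exec_start@6 write@9
I6 mul r1: issue@7 deps=(3,5) exec_start@9 write@10

Answer: 4 6 6 7 7 9 10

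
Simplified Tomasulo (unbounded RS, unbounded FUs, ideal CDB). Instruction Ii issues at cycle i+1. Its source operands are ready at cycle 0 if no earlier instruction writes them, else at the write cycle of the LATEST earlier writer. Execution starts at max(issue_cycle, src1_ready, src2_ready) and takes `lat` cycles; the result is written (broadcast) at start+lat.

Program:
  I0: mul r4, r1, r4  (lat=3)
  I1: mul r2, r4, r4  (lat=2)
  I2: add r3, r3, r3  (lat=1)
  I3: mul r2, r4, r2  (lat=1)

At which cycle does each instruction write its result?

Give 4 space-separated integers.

I0 mul r4: issue@1 deps=(None,None) exec_start@1 write@4
I1 mul r2: issue@2 deps=(0,0) exec_start@4 write@6
I2 add r3: issue@3 deps=(None,None) exec_start@3 write@4
I3 mul r2: issue@4 deps=(0,1) exec_start@6 write@7

Answer: 4 6 4 7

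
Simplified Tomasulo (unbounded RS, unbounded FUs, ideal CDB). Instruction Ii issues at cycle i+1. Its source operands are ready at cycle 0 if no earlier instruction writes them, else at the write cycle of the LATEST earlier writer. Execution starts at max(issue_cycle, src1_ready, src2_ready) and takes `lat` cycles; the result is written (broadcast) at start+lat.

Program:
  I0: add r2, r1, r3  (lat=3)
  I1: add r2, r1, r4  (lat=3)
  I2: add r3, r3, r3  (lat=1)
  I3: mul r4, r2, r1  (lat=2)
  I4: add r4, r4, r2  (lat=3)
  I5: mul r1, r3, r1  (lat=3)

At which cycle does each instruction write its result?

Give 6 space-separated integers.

Answer: 4 5 4 7 10 9

Derivation:
I0 add r2: issue@1 deps=(None,None) exec_start@1 write@4
I1 add r2: issue@2 deps=(None,None) exec_start@2 write@5
I2 add r3: issue@3 deps=(None,None) exec_start@3 write@4
I3 mul r4: issue@4 deps=(1,None) exec_start@5 write@7
I4 add r4: issue@5 deps=(3,1) exec_start@7 write@10
I5 mul r1: issue@6 deps=(2,None) exec_start@6 write@9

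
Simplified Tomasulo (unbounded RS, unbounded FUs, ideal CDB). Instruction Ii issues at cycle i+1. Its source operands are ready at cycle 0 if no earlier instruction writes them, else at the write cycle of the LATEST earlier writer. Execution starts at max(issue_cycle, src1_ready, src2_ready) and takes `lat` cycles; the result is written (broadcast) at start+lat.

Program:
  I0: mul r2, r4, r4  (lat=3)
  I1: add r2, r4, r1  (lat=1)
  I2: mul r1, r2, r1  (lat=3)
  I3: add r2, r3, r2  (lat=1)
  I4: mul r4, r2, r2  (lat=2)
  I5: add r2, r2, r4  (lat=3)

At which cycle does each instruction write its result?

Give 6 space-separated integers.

I0 mul r2: issue@1 deps=(None,None) exec_start@1 write@4
I1 add r2: issue@2 deps=(None,None) exec_start@2 write@3
I2 mul r1: issue@3 deps=(1,None) exec_start@3 write@6
I3 add r2: issue@4 deps=(None,1) exec_start@4 write@5
I4 mul r4: issue@5 deps=(3,3) exec_start@5 write@7
I5 add r2: issue@6 deps=(3,4) exec_start@7 write@10

Answer: 4 3 6 5 7 10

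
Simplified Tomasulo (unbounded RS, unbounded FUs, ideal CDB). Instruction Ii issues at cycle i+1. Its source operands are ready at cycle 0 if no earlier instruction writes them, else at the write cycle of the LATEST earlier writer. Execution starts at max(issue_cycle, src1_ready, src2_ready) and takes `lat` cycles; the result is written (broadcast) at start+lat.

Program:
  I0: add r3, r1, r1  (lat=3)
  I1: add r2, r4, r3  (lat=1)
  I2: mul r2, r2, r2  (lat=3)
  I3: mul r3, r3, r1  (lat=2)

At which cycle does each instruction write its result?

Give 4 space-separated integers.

I0 add r3: issue@1 deps=(None,None) exec_start@1 write@4
I1 add r2: issue@2 deps=(None,0) exec_start@4 write@5
I2 mul r2: issue@3 deps=(1,1) exec_start@5 write@8
I3 mul r3: issue@4 deps=(0,None) exec_start@4 write@6

Answer: 4 5 8 6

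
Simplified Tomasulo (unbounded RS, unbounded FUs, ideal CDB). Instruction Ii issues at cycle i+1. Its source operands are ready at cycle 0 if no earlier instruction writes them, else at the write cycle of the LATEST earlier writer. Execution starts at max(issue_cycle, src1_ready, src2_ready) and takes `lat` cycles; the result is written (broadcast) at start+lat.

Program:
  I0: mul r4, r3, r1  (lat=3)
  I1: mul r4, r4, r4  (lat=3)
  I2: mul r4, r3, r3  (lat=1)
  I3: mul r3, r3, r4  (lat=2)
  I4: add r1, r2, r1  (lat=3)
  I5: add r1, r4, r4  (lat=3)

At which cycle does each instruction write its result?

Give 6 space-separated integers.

I0 mul r4: issue@1 deps=(None,None) exec_start@1 write@4
I1 mul r4: issue@2 deps=(0,0) exec_start@4 write@7
I2 mul r4: issue@3 deps=(None,None) exec_start@3 write@4
I3 mul r3: issue@4 deps=(None,2) exec_start@4 write@6
I4 add r1: issue@5 deps=(None,None) exec_start@5 write@8
I5 add r1: issue@6 deps=(2,2) exec_start@6 write@9

Answer: 4 7 4 6 8 9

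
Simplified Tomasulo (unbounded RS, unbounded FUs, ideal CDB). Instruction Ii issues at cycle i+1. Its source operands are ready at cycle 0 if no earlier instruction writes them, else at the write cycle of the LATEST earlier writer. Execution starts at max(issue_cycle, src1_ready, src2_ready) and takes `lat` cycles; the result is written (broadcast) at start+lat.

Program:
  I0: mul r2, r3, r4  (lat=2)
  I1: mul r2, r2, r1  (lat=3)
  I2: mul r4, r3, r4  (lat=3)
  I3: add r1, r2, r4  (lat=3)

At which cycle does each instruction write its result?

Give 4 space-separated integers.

I0 mul r2: issue@1 deps=(None,None) exec_start@1 write@3
I1 mul r2: issue@2 deps=(0,None) exec_start@3 write@6
I2 mul r4: issue@3 deps=(None,None) exec_start@3 write@6
I3 add r1: issue@4 deps=(1,2) exec_start@6 write@9

Answer: 3 6 6 9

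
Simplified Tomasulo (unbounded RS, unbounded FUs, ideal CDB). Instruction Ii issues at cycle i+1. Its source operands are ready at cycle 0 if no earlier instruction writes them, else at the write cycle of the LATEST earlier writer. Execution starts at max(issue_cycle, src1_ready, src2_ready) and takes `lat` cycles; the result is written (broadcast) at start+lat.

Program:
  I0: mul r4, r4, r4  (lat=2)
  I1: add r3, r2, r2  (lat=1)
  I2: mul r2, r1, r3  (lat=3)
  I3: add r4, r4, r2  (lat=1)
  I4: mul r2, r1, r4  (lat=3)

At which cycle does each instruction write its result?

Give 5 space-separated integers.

I0 mul r4: issue@1 deps=(None,None) exec_start@1 write@3
I1 add r3: issue@2 deps=(None,None) exec_start@2 write@3
I2 mul r2: issue@3 deps=(None,1) exec_start@3 write@6
I3 add r4: issue@4 deps=(0,2) exec_start@6 write@7
I4 mul r2: issue@5 deps=(None,3) exec_start@7 write@10

Answer: 3 3 6 7 10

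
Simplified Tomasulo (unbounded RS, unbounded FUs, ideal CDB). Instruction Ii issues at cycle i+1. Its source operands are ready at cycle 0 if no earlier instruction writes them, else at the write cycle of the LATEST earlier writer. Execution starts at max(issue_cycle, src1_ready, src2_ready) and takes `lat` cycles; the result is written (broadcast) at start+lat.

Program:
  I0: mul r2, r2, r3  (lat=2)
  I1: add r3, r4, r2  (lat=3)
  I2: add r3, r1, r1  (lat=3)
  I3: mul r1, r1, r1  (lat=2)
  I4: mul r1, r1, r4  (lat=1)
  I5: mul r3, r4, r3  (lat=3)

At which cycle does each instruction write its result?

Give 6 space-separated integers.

I0 mul r2: issue@1 deps=(None,None) exec_start@1 write@3
I1 add r3: issue@2 deps=(None,0) exec_start@3 write@6
I2 add r3: issue@3 deps=(None,None) exec_start@3 write@6
I3 mul r1: issue@4 deps=(None,None) exec_start@4 write@6
I4 mul r1: issue@5 deps=(3,None) exec_start@6 write@7
I5 mul r3: issue@6 deps=(None,2) exec_start@6 write@9

Answer: 3 6 6 6 7 9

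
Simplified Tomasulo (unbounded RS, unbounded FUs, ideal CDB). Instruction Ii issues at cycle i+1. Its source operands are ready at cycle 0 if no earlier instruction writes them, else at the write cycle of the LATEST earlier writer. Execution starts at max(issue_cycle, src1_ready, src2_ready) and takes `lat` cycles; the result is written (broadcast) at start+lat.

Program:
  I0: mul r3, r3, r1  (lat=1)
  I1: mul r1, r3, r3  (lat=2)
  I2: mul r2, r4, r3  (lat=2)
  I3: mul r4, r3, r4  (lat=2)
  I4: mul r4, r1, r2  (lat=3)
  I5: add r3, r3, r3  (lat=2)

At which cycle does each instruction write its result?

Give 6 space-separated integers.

I0 mul r3: issue@1 deps=(None,None) exec_start@1 write@2
I1 mul r1: issue@2 deps=(0,0) exec_start@2 write@4
I2 mul r2: issue@3 deps=(None,0) exec_start@3 write@5
I3 mul r4: issue@4 deps=(0,None) exec_start@4 write@6
I4 mul r4: issue@5 deps=(1,2) exec_start@5 write@8
I5 add r3: issue@6 deps=(0,0) exec_start@6 write@8

Answer: 2 4 5 6 8 8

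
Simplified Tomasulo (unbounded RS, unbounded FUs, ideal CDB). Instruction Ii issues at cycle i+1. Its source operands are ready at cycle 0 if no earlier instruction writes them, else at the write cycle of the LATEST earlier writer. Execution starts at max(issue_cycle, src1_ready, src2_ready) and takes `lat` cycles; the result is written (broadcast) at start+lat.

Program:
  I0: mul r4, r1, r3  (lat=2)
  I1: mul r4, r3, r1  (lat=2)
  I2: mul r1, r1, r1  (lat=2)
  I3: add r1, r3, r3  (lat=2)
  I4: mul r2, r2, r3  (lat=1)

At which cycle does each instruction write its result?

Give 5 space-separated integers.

I0 mul r4: issue@1 deps=(None,None) exec_start@1 write@3
I1 mul r4: issue@2 deps=(None,None) exec_start@2 write@4
I2 mul r1: issue@3 deps=(None,None) exec_start@3 write@5
I3 add r1: issue@4 deps=(None,None) exec_start@4 write@6
I4 mul r2: issue@5 deps=(None,None) exec_start@5 write@6

Answer: 3 4 5 6 6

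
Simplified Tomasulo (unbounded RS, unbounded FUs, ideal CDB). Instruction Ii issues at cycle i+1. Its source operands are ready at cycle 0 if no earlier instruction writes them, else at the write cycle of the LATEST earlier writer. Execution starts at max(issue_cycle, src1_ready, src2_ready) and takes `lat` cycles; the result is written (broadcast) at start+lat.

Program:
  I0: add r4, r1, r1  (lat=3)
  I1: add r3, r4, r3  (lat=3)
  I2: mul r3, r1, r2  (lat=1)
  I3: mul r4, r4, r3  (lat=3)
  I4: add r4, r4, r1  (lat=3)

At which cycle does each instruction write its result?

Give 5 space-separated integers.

I0 add r4: issue@1 deps=(None,None) exec_start@1 write@4
I1 add r3: issue@2 deps=(0,None) exec_start@4 write@7
I2 mul r3: issue@3 deps=(None,None) exec_start@3 write@4
I3 mul r4: issue@4 deps=(0,2) exec_start@4 write@7
I4 add r4: issue@5 deps=(3,None) exec_start@7 write@10

Answer: 4 7 4 7 10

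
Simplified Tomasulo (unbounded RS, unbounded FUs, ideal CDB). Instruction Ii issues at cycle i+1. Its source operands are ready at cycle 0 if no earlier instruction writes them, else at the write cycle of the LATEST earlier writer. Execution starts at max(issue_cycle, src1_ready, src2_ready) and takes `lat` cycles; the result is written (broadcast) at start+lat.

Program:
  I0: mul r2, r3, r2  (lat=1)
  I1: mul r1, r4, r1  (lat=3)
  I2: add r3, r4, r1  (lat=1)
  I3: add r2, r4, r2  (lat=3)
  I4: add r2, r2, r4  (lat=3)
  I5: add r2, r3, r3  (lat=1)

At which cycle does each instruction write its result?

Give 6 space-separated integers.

I0 mul r2: issue@1 deps=(None,None) exec_start@1 write@2
I1 mul r1: issue@2 deps=(None,None) exec_start@2 write@5
I2 add r3: issue@3 deps=(None,1) exec_start@5 write@6
I3 add r2: issue@4 deps=(None,0) exec_start@4 write@7
I4 add r2: issue@5 deps=(3,None) exec_start@7 write@10
I5 add r2: issue@6 deps=(2,2) exec_start@6 write@7

Answer: 2 5 6 7 10 7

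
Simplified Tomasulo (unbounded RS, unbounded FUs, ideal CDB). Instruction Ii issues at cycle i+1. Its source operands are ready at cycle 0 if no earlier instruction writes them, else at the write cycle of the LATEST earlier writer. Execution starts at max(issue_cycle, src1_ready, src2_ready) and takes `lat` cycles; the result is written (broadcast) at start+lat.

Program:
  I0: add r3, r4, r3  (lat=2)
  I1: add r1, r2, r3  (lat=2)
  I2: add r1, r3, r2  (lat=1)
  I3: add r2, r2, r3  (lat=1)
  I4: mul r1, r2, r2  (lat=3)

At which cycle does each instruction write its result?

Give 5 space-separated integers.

I0 add r3: issue@1 deps=(None,None) exec_start@1 write@3
I1 add r1: issue@2 deps=(None,0) exec_start@3 write@5
I2 add r1: issue@3 deps=(0,None) exec_start@3 write@4
I3 add r2: issue@4 deps=(None,0) exec_start@4 write@5
I4 mul r1: issue@5 deps=(3,3) exec_start@5 write@8

Answer: 3 5 4 5 8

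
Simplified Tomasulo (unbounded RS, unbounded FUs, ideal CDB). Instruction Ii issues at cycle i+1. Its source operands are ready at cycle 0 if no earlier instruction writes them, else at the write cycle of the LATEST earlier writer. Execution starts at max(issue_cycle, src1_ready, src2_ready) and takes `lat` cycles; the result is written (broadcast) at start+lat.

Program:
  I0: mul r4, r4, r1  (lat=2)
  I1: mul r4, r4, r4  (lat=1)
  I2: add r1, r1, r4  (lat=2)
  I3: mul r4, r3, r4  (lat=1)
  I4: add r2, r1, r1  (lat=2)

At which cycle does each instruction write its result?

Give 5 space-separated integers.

Answer: 3 4 6 5 8

Derivation:
I0 mul r4: issue@1 deps=(None,None) exec_start@1 write@3
I1 mul r4: issue@2 deps=(0,0) exec_start@3 write@4
I2 add r1: issue@3 deps=(None,1) exec_start@4 write@6
I3 mul r4: issue@4 deps=(None,1) exec_start@4 write@5
I4 add r2: issue@5 deps=(2,2) exec_start@6 write@8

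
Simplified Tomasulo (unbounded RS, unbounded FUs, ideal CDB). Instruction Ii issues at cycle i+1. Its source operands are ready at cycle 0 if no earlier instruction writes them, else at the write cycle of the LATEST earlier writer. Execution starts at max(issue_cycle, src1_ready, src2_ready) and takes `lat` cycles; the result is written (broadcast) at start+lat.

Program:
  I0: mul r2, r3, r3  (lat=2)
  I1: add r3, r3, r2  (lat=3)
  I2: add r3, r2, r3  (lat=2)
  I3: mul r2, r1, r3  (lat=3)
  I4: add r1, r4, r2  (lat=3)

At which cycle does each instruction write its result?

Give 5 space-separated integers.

Answer: 3 6 8 11 14

Derivation:
I0 mul r2: issue@1 deps=(None,None) exec_start@1 write@3
I1 add r3: issue@2 deps=(None,0) exec_start@3 write@6
I2 add r3: issue@3 deps=(0,1) exec_start@6 write@8
I3 mul r2: issue@4 deps=(None,2) exec_start@8 write@11
I4 add r1: issue@5 deps=(None,3) exec_start@11 write@14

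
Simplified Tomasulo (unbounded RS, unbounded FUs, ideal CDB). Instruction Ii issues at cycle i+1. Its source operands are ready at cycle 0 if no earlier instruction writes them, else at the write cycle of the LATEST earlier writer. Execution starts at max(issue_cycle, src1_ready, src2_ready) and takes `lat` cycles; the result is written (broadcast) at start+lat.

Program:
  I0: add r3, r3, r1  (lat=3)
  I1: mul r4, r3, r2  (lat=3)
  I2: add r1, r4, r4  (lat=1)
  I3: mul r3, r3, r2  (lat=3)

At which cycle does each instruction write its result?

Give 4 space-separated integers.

Answer: 4 7 8 7

Derivation:
I0 add r3: issue@1 deps=(None,None) exec_start@1 write@4
I1 mul r4: issue@2 deps=(0,None) exec_start@4 write@7
I2 add r1: issue@3 deps=(1,1) exec_start@7 write@8
I3 mul r3: issue@4 deps=(0,None) exec_start@4 write@7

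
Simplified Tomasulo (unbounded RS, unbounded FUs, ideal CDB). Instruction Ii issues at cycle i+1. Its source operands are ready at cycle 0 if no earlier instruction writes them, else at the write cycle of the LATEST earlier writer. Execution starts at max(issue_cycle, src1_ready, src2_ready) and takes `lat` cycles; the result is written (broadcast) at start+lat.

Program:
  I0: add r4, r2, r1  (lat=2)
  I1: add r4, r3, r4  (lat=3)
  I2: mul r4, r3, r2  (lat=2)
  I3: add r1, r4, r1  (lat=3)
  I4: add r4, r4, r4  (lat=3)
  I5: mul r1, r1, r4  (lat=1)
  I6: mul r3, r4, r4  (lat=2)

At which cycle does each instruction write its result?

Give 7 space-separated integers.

I0 add r4: issue@1 deps=(None,None) exec_start@1 write@3
I1 add r4: issue@2 deps=(None,0) exec_start@3 write@6
I2 mul r4: issue@3 deps=(None,None) exec_start@3 write@5
I3 add r1: issue@4 deps=(2,None) exec_start@5 write@8
I4 add r4: issue@5 deps=(2,2) exec_start@5 write@8
I5 mul r1: issue@6 deps=(3,4) exec_start@8 write@9
I6 mul r3: issue@7 deps=(4,4) exec_start@8 write@10

Answer: 3 6 5 8 8 9 10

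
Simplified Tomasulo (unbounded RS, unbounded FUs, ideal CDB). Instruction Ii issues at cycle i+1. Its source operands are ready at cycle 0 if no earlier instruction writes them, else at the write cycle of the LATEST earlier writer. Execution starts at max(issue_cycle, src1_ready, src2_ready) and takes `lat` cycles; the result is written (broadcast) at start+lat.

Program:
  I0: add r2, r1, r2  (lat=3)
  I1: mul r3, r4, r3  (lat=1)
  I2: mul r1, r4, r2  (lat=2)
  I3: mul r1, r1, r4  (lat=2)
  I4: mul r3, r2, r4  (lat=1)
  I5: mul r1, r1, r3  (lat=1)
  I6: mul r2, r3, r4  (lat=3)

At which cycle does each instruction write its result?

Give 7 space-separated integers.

I0 add r2: issue@1 deps=(None,None) exec_start@1 write@4
I1 mul r3: issue@2 deps=(None,None) exec_start@2 write@3
I2 mul r1: issue@3 deps=(None,0) exec_start@4 write@6
I3 mul r1: issue@4 deps=(2,None) exec_start@6 write@8
I4 mul r3: issue@5 deps=(0,None) exec_start@5 write@6
I5 mul r1: issue@6 deps=(3,4) exec_start@8 write@9
I6 mul r2: issue@7 deps=(4,None) exec_start@7 write@10

Answer: 4 3 6 8 6 9 10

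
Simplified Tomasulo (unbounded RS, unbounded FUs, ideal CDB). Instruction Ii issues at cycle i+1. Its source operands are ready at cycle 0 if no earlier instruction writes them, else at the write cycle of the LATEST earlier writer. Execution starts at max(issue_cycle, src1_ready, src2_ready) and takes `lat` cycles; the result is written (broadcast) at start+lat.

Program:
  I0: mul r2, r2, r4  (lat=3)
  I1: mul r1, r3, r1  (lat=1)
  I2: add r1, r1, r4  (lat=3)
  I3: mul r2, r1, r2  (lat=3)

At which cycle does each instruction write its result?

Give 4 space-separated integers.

I0 mul r2: issue@1 deps=(None,None) exec_start@1 write@4
I1 mul r1: issue@2 deps=(None,None) exec_start@2 write@3
I2 add r1: issue@3 deps=(1,None) exec_start@3 write@6
I3 mul r2: issue@4 deps=(2,0) exec_start@6 write@9

Answer: 4 3 6 9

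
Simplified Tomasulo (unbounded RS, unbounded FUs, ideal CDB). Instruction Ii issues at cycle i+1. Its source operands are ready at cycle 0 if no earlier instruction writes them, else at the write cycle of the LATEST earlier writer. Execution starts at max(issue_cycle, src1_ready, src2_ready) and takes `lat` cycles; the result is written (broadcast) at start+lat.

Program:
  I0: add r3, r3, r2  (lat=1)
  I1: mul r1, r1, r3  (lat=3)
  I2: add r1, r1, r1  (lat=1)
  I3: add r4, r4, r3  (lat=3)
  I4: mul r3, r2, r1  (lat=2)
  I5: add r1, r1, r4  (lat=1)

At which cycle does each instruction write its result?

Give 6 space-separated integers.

Answer: 2 5 6 7 8 8

Derivation:
I0 add r3: issue@1 deps=(None,None) exec_start@1 write@2
I1 mul r1: issue@2 deps=(None,0) exec_start@2 write@5
I2 add r1: issue@3 deps=(1,1) exec_start@5 write@6
I3 add r4: issue@4 deps=(None,0) exec_start@4 write@7
I4 mul r3: issue@5 deps=(None,2) exec_start@6 write@8
I5 add r1: issue@6 deps=(2,3) exec_start@7 write@8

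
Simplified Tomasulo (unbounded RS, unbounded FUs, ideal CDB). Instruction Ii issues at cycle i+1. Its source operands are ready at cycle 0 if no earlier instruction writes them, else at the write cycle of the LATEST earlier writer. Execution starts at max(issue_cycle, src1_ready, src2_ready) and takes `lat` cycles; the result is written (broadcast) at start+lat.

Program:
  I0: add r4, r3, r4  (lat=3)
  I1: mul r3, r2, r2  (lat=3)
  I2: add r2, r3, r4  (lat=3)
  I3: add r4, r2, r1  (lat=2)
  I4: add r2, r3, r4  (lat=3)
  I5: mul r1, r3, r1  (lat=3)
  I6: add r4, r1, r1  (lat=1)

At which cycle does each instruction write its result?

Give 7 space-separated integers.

Answer: 4 5 8 10 13 9 10

Derivation:
I0 add r4: issue@1 deps=(None,None) exec_start@1 write@4
I1 mul r3: issue@2 deps=(None,None) exec_start@2 write@5
I2 add r2: issue@3 deps=(1,0) exec_start@5 write@8
I3 add r4: issue@4 deps=(2,None) exec_start@8 write@10
I4 add r2: issue@5 deps=(1,3) exec_start@10 write@13
I5 mul r1: issue@6 deps=(1,None) exec_start@6 write@9
I6 add r4: issue@7 deps=(5,5) exec_start@9 write@10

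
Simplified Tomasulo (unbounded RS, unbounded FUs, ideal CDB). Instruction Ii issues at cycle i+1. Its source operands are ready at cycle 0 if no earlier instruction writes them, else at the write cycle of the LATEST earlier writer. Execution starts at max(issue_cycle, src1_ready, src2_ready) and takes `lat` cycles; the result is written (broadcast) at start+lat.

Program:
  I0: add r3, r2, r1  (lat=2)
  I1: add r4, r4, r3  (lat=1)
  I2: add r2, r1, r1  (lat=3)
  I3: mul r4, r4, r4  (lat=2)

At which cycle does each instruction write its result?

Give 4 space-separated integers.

I0 add r3: issue@1 deps=(None,None) exec_start@1 write@3
I1 add r4: issue@2 deps=(None,0) exec_start@3 write@4
I2 add r2: issue@3 deps=(None,None) exec_start@3 write@6
I3 mul r4: issue@4 deps=(1,1) exec_start@4 write@6

Answer: 3 4 6 6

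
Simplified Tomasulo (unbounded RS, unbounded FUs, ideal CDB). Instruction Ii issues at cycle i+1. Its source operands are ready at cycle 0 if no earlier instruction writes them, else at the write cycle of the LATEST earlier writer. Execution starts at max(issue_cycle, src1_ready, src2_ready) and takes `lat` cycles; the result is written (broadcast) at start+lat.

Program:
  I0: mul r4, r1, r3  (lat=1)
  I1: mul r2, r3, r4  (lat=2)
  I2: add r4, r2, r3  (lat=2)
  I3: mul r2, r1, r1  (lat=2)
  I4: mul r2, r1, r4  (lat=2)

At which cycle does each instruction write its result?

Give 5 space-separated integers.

Answer: 2 4 6 6 8

Derivation:
I0 mul r4: issue@1 deps=(None,None) exec_start@1 write@2
I1 mul r2: issue@2 deps=(None,0) exec_start@2 write@4
I2 add r4: issue@3 deps=(1,None) exec_start@4 write@6
I3 mul r2: issue@4 deps=(None,None) exec_start@4 write@6
I4 mul r2: issue@5 deps=(None,2) exec_start@6 write@8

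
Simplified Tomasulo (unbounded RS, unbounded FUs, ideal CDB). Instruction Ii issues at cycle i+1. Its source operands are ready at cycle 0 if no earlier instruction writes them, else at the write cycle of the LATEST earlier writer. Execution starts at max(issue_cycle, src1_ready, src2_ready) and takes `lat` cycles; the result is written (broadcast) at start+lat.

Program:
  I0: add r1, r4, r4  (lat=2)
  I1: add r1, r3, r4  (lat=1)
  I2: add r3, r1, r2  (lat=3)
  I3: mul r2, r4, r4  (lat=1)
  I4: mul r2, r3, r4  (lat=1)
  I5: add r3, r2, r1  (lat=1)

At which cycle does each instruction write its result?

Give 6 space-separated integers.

Answer: 3 3 6 5 7 8

Derivation:
I0 add r1: issue@1 deps=(None,None) exec_start@1 write@3
I1 add r1: issue@2 deps=(None,None) exec_start@2 write@3
I2 add r3: issue@3 deps=(1,None) exec_start@3 write@6
I3 mul r2: issue@4 deps=(None,None) exec_start@4 write@5
I4 mul r2: issue@5 deps=(2,None) exec_start@6 write@7
I5 add r3: issue@6 deps=(4,1) exec_start@7 write@8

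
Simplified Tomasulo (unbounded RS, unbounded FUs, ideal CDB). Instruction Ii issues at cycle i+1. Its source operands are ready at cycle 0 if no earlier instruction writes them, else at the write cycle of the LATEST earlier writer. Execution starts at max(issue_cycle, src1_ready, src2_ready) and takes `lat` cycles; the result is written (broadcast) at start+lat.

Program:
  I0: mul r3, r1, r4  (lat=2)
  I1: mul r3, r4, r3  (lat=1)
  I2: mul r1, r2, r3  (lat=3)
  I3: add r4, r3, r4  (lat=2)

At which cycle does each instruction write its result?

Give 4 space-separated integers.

Answer: 3 4 7 6

Derivation:
I0 mul r3: issue@1 deps=(None,None) exec_start@1 write@3
I1 mul r3: issue@2 deps=(None,0) exec_start@3 write@4
I2 mul r1: issue@3 deps=(None,1) exec_start@4 write@7
I3 add r4: issue@4 deps=(1,None) exec_start@4 write@6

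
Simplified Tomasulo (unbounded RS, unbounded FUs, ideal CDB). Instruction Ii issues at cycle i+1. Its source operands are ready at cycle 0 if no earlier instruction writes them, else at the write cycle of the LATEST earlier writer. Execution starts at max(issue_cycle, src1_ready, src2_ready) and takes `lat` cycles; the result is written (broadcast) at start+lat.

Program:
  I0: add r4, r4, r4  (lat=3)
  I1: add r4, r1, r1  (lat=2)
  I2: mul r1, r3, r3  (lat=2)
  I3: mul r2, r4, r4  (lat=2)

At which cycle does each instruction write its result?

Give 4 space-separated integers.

Answer: 4 4 5 6

Derivation:
I0 add r4: issue@1 deps=(None,None) exec_start@1 write@4
I1 add r4: issue@2 deps=(None,None) exec_start@2 write@4
I2 mul r1: issue@3 deps=(None,None) exec_start@3 write@5
I3 mul r2: issue@4 deps=(1,1) exec_start@4 write@6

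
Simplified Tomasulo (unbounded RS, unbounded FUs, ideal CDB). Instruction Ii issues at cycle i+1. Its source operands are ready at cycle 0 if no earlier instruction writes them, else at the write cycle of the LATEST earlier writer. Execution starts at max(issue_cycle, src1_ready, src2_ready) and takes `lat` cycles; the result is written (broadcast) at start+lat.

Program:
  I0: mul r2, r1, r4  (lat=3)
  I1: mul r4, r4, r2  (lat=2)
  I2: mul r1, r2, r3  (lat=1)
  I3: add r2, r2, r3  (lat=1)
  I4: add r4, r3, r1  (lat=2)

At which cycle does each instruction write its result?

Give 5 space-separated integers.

Answer: 4 6 5 5 7

Derivation:
I0 mul r2: issue@1 deps=(None,None) exec_start@1 write@4
I1 mul r4: issue@2 deps=(None,0) exec_start@4 write@6
I2 mul r1: issue@3 deps=(0,None) exec_start@4 write@5
I3 add r2: issue@4 deps=(0,None) exec_start@4 write@5
I4 add r4: issue@5 deps=(None,2) exec_start@5 write@7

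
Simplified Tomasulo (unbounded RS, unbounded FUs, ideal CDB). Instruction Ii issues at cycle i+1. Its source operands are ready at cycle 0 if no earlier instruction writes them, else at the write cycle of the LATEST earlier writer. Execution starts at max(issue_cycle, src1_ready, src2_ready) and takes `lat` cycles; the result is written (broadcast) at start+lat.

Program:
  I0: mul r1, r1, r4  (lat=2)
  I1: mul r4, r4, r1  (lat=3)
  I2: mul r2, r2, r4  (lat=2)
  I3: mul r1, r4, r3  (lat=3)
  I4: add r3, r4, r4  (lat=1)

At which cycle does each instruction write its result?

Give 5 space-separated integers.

Answer: 3 6 8 9 7

Derivation:
I0 mul r1: issue@1 deps=(None,None) exec_start@1 write@3
I1 mul r4: issue@2 deps=(None,0) exec_start@3 write@6
I2 mul r2: issue@3 deps=(None,1) exec_start@6 write@8
I3 mul r1: issue@4 deps=(1,None) exec_start@6 write@9
I4 add r3: issue@5 deps=(1,1) exec_start@6 write@7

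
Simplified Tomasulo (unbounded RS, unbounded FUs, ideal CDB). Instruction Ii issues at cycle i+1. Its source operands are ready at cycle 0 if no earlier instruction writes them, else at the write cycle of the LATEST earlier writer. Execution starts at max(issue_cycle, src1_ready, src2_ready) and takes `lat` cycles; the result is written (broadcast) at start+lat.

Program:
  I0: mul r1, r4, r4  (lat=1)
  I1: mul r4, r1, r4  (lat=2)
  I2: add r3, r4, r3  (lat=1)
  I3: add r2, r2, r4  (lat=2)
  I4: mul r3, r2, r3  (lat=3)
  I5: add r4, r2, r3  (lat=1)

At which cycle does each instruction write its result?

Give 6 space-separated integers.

Answer: 2 4 5 6 9 10

Derivation:
I0 mul r1: issue@1 deps=(None,None) exec_start@1 write@2
I1 mul r4: issue@2 deps=(0,None) exec_start@2 write@4
I2 add r3: issue@3 deps=(1,None) exec_start@4 write@5
I3 add r2: issue@4 deps=(None,1) exec_start@4 write@6
I4 mul r3: issue@5 deps=(3,2) exec_start@6 write@9
I5 add r4: issue@6 deps=(3,4) exec_start@9 write@10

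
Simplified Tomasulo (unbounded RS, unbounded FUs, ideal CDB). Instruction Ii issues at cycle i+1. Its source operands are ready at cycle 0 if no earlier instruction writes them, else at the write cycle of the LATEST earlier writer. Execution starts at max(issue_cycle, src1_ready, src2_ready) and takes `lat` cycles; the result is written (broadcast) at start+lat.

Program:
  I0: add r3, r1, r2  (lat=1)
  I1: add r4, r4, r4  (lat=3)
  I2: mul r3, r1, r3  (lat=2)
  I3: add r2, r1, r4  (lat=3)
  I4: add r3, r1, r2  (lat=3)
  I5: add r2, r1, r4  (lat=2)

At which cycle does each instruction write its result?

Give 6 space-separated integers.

I0 add r3: issue@1 deps=(None,None) exec_start@1 write@2
I1 add r4: issue@2 deps=(None,None) exec_start@2 write@5
I2 mul r3: issue@3 deps=(None,0) exec_start@3 write@5
I3 add r2: issue@4 deps=(None,1) exec_start@5 write@8
I4 add r3: issue@5 deps=(None,3) exec_start@8 write@11
I5 add r2: issue@6 deps=(None,1) exec_start@6 write@8

Answer: 2 5 5 8 11 8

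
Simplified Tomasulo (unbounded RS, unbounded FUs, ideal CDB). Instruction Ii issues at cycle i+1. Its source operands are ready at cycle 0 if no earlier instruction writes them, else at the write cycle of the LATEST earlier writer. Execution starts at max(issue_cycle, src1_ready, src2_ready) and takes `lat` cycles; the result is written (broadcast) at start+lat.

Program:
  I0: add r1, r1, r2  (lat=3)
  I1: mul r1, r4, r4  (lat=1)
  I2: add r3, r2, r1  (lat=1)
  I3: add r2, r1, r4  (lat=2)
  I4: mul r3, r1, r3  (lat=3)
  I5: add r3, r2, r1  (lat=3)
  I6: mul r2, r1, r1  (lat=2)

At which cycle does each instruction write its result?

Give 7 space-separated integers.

I0 add r1: issue@1 deps=(None,None) exec_start@1 write@4
I1 mul r1: issue@2 deps=(None,None) exec_start@2 write@3
I2 add r3: issue@3 deps=(None,1) exec_start@3 write@4
I3 add r2: issue@4 deps=(1,None) exec_start@4 write@6
I4 mul r3: issue@5 deps=(1,2) exec_start@5 write@8
I5 add r3: issue@6 deps=(3,1) exec_start@6 write@9
I6 mul r2: issue@7 deps=(1,1) exec_start@7 write@9

Answer: 4 3 4 6 8 9 9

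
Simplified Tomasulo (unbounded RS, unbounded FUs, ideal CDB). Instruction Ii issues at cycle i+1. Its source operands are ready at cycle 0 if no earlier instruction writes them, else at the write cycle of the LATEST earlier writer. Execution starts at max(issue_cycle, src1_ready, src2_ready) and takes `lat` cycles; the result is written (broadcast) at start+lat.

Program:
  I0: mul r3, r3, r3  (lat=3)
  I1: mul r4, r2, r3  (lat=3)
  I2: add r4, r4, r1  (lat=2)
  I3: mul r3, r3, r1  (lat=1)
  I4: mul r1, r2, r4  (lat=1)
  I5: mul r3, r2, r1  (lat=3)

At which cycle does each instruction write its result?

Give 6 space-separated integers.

Answer: 4 7 9 5 10 13

Derivation:
I0 mul r3: issue@1 deps=(None,None) exec_start@1 write@4
I1 mul r4: issue@2 deps=(None,0) exec_start@4 write@7
I2 add r4: issue@3 deps=(1,None) exec_start@7 write@9
I3 mul r3: issue@4 deps=(0,None) exec_start@4 write@5
I4 mul r1: issue@5 deps=(None,2) exec_start@9 write@10
I5 mul r3: issue@6 deps=(None,4) exec_start@10 write@13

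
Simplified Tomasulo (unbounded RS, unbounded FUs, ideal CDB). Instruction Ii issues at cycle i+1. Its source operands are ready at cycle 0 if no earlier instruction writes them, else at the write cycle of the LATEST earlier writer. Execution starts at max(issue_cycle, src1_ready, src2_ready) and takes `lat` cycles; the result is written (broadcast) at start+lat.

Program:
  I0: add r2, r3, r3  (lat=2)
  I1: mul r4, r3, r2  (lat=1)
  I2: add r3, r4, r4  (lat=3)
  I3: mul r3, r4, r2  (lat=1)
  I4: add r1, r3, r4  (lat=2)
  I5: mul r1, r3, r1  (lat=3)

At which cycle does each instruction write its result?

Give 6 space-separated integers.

I0 add r2: issue@1 deps=(None,None) exec_start@1 write@3
I1 mul r4: issue@2 deps=(None,0) exec_start@3 write@4
I2 add r3: issue@3 deps=(1,1) exec_start@4 write@7
I3 mul r3: issue@4 deps=(1,0) exec_start@4 write@5
I4 add r1: issue@5 deps=(3,1) exec_start@5 write@7
I5 mul r1: issue@6 deps=(3,4) exec_start@7 write@10

Answer: 3 4 7 5 7 10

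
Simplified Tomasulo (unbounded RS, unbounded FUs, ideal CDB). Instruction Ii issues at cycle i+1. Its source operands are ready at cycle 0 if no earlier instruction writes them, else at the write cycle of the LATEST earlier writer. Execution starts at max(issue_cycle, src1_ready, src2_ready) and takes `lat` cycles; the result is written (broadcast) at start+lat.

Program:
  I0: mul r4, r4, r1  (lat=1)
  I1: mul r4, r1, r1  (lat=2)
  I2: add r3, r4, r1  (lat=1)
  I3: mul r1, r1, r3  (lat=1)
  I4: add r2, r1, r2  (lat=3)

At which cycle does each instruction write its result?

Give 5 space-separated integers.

I0 mul r4: issue@1 deps=(None,None) exec_start@1 write@2
I1 mul r4: issue@2 deps=(None,None) exec_start@2 write@4
I2 add r3: issue@3 deps=(1,None) exec_start@4 write@5
I3 mul r1: issue@4 deps=(None,2) exec_start@5 write@6
I4 add r2: issue@5 deps=(3,None) exec_start@6 write@9

Answer: 2 4 5 6 9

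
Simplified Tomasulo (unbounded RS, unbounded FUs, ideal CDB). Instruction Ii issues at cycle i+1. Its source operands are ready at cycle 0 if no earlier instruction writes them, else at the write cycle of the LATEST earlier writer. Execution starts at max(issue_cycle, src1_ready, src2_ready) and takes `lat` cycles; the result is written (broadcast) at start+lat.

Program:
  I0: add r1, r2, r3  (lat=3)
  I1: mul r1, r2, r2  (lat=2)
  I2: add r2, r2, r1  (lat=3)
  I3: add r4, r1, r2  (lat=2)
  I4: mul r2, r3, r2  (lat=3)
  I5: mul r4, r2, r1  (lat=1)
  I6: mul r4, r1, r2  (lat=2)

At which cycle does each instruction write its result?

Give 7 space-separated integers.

I0 add r1: issue@1 deps=(None,None) exec_start@1 write@4
I1 mul r1: issue@2 deps=(None,None) exec_start@2 write@4
I2 add r2: issue@3 deps=(None,1) exec_start@4 write@7
I3 add r4: issue@4 deps=(1,2) exec_start@7 write@9
I4 mul r2: issue@5 deps=(None,2) exec_start@7 write@10
I5 mul r4: issue@6 deps=(4,1) exec_start@10 write@11
I6 mul r4: issue@7 deps=(1,4) exec_start@10 write@12

Answer: 4 4 7 9 10 11 12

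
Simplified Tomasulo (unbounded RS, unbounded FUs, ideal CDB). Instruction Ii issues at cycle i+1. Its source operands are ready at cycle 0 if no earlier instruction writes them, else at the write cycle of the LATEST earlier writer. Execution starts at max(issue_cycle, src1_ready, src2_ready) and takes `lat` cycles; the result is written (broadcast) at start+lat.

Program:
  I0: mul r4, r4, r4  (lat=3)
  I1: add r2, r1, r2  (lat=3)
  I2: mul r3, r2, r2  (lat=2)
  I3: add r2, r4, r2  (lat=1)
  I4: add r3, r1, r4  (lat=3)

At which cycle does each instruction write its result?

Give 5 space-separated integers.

Answer: 4 5 7 6 8

Derivation:
I0 mul r4: issue@1 deps=(None,None) exec_start@1 write@4
I1 add r2: issue@2 deps=(None,None) exec_start@2 write@5
I2 mul r3: issue@3 deps=(1,1) exec_start@5 write@7
I3 add r2: issue@4 deps=(0,1) exec_start@5 write@6
I4 add r3: issue@5 deps=(None,0) exec_start@5 write@8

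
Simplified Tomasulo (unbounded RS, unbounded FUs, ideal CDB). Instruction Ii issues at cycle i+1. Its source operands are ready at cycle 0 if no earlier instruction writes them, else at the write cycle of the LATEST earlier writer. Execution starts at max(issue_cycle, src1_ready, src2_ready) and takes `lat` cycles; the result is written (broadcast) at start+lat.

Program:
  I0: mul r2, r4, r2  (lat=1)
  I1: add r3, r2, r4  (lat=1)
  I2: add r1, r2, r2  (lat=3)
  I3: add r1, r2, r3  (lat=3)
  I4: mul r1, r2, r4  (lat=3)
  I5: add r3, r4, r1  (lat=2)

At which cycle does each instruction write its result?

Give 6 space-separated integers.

I0 mul r2: issue@1 deps=(None,None) exec_start@1 write@2
I1 add r3: issue@2 deps=(0,None) exec_start@2 write@3
I2 add r1: issue@3 deps=(0,0) exec_start@3 write@6
I3 add r1: issue@4 deps=(0,1) exec_start@4 write@7
I4 mul r1: issue@5 deps=(0,None) exec_start@5 write@8
I5 add r3: issue@6 deps=(None,4) exec_start@8 write@10

Answer: 2 3 6 7 8 10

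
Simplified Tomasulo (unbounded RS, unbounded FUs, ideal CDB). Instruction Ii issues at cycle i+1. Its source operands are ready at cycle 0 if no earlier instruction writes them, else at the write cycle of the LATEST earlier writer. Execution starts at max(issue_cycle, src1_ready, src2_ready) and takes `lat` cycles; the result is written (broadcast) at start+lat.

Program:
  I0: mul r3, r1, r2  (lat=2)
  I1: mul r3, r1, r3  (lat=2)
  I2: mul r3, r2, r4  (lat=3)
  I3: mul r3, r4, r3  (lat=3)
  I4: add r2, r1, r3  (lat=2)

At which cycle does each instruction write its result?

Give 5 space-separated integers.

Answer: 3 5 6 9 11

Derivation:
I0 mul r3: issue@1 deps=(None,None) exec_start@1 write@3
I1 mul r3: issue@2 deps=(None,0) exec_start@3 write@5
I2 mul r3: issue@3 deps=(None,None) exec_start@3 write@6
I3 mul r3: issue@4 deps=(None,2) exec_start@6 write@9
I4 add r2: issue@5 deps=(None,3) exec_start@9 write@11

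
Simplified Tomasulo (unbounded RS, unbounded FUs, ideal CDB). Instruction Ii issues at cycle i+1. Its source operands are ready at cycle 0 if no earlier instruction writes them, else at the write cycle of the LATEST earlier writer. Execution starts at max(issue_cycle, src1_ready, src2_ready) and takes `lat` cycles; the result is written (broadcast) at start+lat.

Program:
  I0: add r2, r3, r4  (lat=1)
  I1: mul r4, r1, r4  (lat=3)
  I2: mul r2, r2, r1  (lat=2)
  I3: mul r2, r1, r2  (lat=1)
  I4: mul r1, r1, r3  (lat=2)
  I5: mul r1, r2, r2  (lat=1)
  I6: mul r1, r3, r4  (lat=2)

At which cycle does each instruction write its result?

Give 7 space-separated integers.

I0 add r2: issue@1 deps=(None,None) exec_start@1 write@2
I1 mul r4: issue@2 deps=(None,None) exec_start@2 write@5
I2 mul r2: issue@3 deps=(0,None) exec_start@3 write@5
I3 mul r2: issue@4 deps=(None,2) exec_start@5 write@6
I4 mul r1: issue@5 deps=(None,None) exec_start@5 write@7
I5 mul r1: issue@6 deps=(3,3) exec_start@6 write@7
I6 mul r1: issue@7 deps=(None,1) exec_start@7 write@9

Answer: 2 5 5 6 7 7 9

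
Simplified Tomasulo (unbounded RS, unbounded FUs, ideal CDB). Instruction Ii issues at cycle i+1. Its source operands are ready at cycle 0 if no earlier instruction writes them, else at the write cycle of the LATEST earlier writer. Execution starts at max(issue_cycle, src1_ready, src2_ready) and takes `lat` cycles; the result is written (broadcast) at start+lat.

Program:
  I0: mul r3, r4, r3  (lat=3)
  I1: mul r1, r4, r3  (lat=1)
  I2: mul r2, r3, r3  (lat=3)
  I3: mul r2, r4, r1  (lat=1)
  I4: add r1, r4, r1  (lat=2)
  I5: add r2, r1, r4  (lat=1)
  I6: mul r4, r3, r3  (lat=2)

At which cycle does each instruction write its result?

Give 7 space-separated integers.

I0 mul r3: issue@1 deps=(None,None) exec_start@1 write@4
I1 mul r1: issue@2 deps=(None,0) exec_start@4 write@5
I2 mul r2: issue@3 deps=(0,0) exec_start@4 write@7
I3 mul r2: issue@4 deps=(None,1) exec_start@5 write@6
I4 add r1: issue@5 deps=(None,1) exec_start@5 write@7
I5 add r2: issue@6 deps=(4,None) exec_start@7 write@8
I6 mul r4: issue@7 deps=(0,0) exec_start@7 write@9

Answer: 4 5 7 6 7 8 9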